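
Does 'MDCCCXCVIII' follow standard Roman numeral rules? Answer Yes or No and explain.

'MDCCCXCVIII': Check the rules: uses only the symbols I, V, X, L, C, D, M; no symbol is repeated more than three times in a row; V, L and D each appear at most once; the only place a smaller symbol precedes a larger one is the allowed subtractive pair XC, the symbol right after such a pair (if any) is smaller than the pair's first symbol, and otherwise the values never increase from left to right. Value: M (1000) + D (500) + C (100) + C (100) + C (100) + XC (90) + V (5) + I (1) + I (1) + I (1) = 1898. So it is a valid standard Roman numeral.

Yes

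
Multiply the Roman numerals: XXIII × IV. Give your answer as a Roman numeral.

XXIII = 23
IV = 4
23 × 4 = 92

XCII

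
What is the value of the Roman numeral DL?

DL: D=500, L=50
500 + 50 = 550

550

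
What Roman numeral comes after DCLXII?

DCLXII = 662, so the next integer is 662 + 1 = 663

DCLXIII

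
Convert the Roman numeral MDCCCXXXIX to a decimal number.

MDCCCXXXIX: M=1000, D=500, C=100, C=100, C=100, X=10, X=10, X=10, IX=9
1000 + 500 + 100 + 100 + 100 + 10 + 10 + 10 + 9 = 1839

1839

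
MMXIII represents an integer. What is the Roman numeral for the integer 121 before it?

MMXIII = 2013
2013 - 121 = 1892

MDCCCXCII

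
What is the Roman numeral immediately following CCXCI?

CCXCI = 291; next is 292

CCXCII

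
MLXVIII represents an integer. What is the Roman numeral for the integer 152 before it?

MLXVIII = 1068
1068 - 152 = 916

CMXVI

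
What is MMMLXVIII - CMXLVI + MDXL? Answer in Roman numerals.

MMMLXVIII = 3068, CMXLVI = 946, MDXL = 1540
3068 - 946 = 2122
2122 + 1540 = 3662

MMMDCLXII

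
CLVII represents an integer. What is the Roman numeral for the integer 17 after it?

CLVII = 157
157 + 17 = 174

CLXXIV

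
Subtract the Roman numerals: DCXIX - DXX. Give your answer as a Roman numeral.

DCXIX = 619
DXX = 520
619 - 520 = 99

XCIX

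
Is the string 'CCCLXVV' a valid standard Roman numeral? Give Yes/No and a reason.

'CCCLXVV': V should not appear more than once

No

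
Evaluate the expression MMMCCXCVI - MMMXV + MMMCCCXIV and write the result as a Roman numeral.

MMMCCXCVI = 3296, MMMXV = 3015, MMMCCCXIV = 3314
3296 - 3015 = 281
281 + 3314 = 3595

MMMDXCV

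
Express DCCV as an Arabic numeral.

DCCV: D=500, C=100, C=100, V=5
500 + 100 + 100 + 5 = 705

705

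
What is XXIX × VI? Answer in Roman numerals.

XXIX = 29
VI = 6
29 × 6 = 174

CLXXIV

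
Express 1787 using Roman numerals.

Convert 1787 to Roman numerals:
  1787 contains 1×1000 (M)
  787 contains 1×500 (D)
  287 contains 2×100 (CC)
  87 contains 1×50 (L)
  37 contains 3×10 (XXX)
  7 contains 1×5 (V)
  2 contains 2×1 (II)

MDCCLXXXVII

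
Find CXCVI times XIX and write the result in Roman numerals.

CXCVI = 196
XIX = 19
196 × 19 = 3724

MMMDCCXXIV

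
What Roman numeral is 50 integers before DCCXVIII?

DCCXVIII = 718
718 - 50 = 668

DCLXVIII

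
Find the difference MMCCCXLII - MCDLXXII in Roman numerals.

MMCCCXLII = 2342
MCDLXXII = 1472
2342 - 1472 = 870

DCCCLXX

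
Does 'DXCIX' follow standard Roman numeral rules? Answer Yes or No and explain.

'DXCIX': Check the rules: uses only the symbols I, V, X, L, C, D, M; no symbol is repeated more than three times in a row; V, L and D each appear at most once; the only places a smaller symbol precedes a larger one are the allowed subtractive pairs XC, IX, the symbol right after such a pair (if any) is smaller than the pair's first symbol, and otherwise the values never increase from left to right. Value: D (500) + XC (90) + IX (9) = 599. So it is a valid standard Roman numeral.

Yes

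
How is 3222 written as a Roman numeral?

Convert 3222 to Roman numerals:
  3222 contains 3×1000 (MMM)
  222 contains 2×100 (CC)
  22 contains 2×10 (XX)
  2 contains 2×1 (II)

MMMCCXXII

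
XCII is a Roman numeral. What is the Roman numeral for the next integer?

XCII = 92, so the next integer is 92 + 1 = 93

XCIII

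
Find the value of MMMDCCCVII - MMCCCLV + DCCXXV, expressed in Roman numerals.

MMMDCCCVII = 3807, MMCCCLV = 2355, DCCXXV = 725
3807 - 2355 = 1452
1452 + 725 = 2177

MMCLXXVII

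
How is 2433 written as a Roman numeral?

Convert 2433 to Roman numerals:
  2433 contains 2×1000 (MM)
  433 contains 1×400 (CD)
  33 contains 3×10 (XXX)
  3 contains 3×1 (III)

MMCDXXXIII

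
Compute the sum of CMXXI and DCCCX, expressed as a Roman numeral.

CMXXI = 921
DCCCX = 810
921 + 810 = 1731

MDCCXXXI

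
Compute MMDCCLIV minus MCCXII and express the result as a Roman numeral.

MMDCCLIV = 2754
MCCXII = 1212
2754 - 1212 = 1542

MDXLII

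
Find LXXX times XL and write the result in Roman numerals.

LXXX = 80
XL = 40
80 × 40 = 3200

MMMCC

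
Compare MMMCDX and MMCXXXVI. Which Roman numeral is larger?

MMMCDX = 3410
MMCXXXVI = 2136
3410 is larger

MMMCDX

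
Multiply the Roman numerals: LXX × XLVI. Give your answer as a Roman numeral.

LXX = 70
XLVI = 46
70 × 46 = 3220

MMMCCXX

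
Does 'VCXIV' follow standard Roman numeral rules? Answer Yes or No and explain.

'VCXIV': V should not appear more than once

No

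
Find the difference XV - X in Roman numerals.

XV = 15
X = 10
15 - 10 = 5

V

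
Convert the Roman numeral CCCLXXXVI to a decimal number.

CCCLXXXVI: C=100, C=100, C=100, L=50, X=10, X=10, X=10, V=5, I=1
100 + 100 + 100 + 50 + 10 + 10 + 10 + 5 + 1 = 386

386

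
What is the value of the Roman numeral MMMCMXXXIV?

MMMCMXXXIV: M=1000, M=1000, M=1000, CM=900, X=10, X=10, X=10, IV=4
1000 + 1000 + 1000 + 900 + 10 + 10 + 10 + 4 = 3934

3934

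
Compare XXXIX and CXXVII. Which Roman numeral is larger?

XXXIX = 39
CXXVII = 127
127 is larger

CXXVII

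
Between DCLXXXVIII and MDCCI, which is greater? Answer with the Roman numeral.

DCLXXXVIII = 688
MDCCI = 1701
1701 is larger

MDCCI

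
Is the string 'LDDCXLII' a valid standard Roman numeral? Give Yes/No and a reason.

'LDDCXLII': L should not appear more than once

No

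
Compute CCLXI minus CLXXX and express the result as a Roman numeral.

CCLXI = 261
CLXXX = 180
261 - 180 = 81

LXXXI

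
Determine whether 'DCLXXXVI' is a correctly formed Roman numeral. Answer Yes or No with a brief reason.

'DCLXXXVI': Check the rules: uses only the symbols I, V, X, L, C, D, M; no symbol is repeated more than three times in a row; V, L and D each appear at most once; no smaller symbol precedes a larger one (values never increase from left to right). Value: D (500) + C (100) + L (50) + X (10) + X (10) + X (10) + V (5) + I (1) = 686. So it is a valid standard Roman numeral.

Yes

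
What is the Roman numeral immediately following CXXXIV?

CXXXIV = 134, so the next integer is 134 + 1 = 135

CXXXV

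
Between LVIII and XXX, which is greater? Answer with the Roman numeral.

LVIII = 58
XXX = 30
58 is larger

LVIII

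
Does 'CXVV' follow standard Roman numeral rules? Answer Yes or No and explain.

'CXVV': V should not appear more than once

No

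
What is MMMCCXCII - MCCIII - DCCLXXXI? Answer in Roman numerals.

MMMCCXCII = 3292, MCCIII = 1203, DCCLXXXI = 781
3292 - 1203 = 2089
2089 - 781 = 1308

MCCCVIII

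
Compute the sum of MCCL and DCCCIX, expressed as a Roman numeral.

MCCL = 1250
DCCCIX = 809
1250 + 809 = 2059

MMLIX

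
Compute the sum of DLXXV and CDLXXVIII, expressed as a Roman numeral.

DLXXV = 575
CDLXXVIII = 478
575 + 478 = 1053

MLIII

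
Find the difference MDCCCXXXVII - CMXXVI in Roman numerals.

MDCCCXXXVII = 1837
CMXXVI = 926
1837 - 926 = 911

CMXI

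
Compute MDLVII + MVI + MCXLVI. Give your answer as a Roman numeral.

MDLVII = 1557, MVI = 1006, MCXLVI = 1146
1557 + 1006 = 2563
2563 + 1146 = 3709

MMMDCCIX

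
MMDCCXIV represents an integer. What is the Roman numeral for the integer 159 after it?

MMDCCXIV = 2714
2714 + 159 = 2873

MMDCCCLXXIII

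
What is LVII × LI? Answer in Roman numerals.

LVII = 57
LI = 51
57 × 51 = 2907

MMCMVII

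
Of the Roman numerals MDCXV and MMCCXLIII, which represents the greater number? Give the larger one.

MDCXV = 1615
MMCCXLIII = 2243
2243 is larger

MMCCXLIII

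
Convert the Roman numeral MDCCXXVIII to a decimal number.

MDCCXXVIII: M=1000, D=500, C=100, C=100, X=10, X=10, V=5, I=1, I=1, I=1
1000 + 500 + 100 + 100 + 10 + 10 + 5 + 1 + 1 + 1 = 1728

1728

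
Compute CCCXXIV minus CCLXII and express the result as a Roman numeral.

CCCXXIV = 324
CCLXII = 262
324 - 262 = 62

LXII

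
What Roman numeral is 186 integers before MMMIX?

MMMIX = 3009
3009 - 186 = 2823

MMDCCCXXIII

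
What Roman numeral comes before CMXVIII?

CMXVIII = 918; previous is 917

CMXVII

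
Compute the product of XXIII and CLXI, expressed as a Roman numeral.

XXIII = 23
CLXI = 161
23 × 161 = 3703

MMMDCCIII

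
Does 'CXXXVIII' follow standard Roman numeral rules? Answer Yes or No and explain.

'CXXXVIII': Check the rules: uses only the symbols I, V, X, L, C, D, M; no symbol is repeated more than three times in a row; V, L and D each appear at most once; no smaller symbol precedes a larger one (values never increase from left to right). Value: C (100) + X (10) + X (10) + X (10) + V (5) + I (1) + I (1) + I (1) = 138. So it is a valid standard Roman numeral.

Yes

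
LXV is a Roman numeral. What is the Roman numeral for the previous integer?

LXV = 65; previous is 64

LXIV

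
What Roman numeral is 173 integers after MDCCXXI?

MDCCXXI = 1721
1721 + 173 = 1894

MDCCCXCIV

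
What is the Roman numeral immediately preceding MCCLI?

MCCLI = 1251; previous is 1250

MCCL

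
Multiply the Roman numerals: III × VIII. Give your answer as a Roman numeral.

III = 3
VIII = 8
3 × 8 = 24

XXIV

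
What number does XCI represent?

XCI: XC=90, I=1
90 + 1 = 91

91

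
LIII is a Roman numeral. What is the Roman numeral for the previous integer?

LIII = 53; previous is 52

LII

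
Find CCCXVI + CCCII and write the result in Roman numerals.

CCCXVI = 316
CCCII = 302
316 + 302 = 618

DCXVIII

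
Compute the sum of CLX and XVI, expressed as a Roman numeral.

CLX = 160
XVI = 16
160 + 16 = 176

CLXXVI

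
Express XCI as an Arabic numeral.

XCI: XC=90, I=1
90 + 1 = 91

91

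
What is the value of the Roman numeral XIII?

XIII: X=10, I=1, I=1, I=1
10 + 1 + 1 + 1 = 13

13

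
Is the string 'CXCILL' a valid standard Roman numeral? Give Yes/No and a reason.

'CXCILL': L should not appear more than once

No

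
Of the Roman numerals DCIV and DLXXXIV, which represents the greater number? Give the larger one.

DCIV = 604
DLXXXIV = 584
604 is larger

DCIV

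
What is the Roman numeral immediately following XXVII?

XXVII = 27; next is 28

XXVIII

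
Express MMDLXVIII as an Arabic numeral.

MMDLXVIII: M=1000, M=1000, D=500, L=50, X=10, V=5, I=1, I=1, I=1
1000 + 1000 + 500 + 50 + 10 + 5 + 1 + 1 + 1 = 2568

2568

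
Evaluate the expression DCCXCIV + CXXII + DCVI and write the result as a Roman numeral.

DCCXCIV = 794, CXXII = 122, DCVI = 606
794 + 122 = 916
916 + 606 = 1522

MDXXII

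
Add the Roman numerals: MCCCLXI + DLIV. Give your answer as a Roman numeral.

MCCCLXI = 1361
DLIV = 554
1361 + 554 = 1915

MCMXV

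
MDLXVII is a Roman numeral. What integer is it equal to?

MDLXVII: M=1000, D=500, L=50, X=10, V=5, I=1, I=1
1000 + 500 + 50 + 10 + 5 + 1 + 1 = 1567

1567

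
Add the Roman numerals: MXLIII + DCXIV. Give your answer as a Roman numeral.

MXLIII = 1043
DCXIV = 614
1043 + 614 = 1657

MDCLVII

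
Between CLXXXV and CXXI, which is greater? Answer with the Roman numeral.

CLXXXV = 185
CXXI = 121
185 is larger

CLXXXV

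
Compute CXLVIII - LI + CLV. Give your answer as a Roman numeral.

CXLVIII = 148, LI = 51, CLV = 155
148 - 51 = 97
97 + 155 = 252

CCLII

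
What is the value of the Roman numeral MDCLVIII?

MDCLVIII: M=1000, D=500, C=100, L=50, V=5, I=1, I=1, I=1
1000 + 500 + 100 + 50 + 5 + 1 + 1 + 1 = 1658

1658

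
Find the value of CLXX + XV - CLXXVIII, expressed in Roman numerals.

CLXX = 170, XV = 15, CLXXVIII = 178
170 + 15 = 185
185 - 178 = 7

VII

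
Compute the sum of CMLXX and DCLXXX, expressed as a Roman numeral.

CMLXX = 970
DCLXXX = 680
970 + 680 = 1650

MDCL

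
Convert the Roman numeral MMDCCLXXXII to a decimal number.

MMDCCLXXXII: M=1000, M=1000, D=500, C=100, C=100, L=50, X=10, X=10, X=10, I=1, I=1
1000 + 1000 + 500 + 100 + 100 + 50 + 10 + 10 + 10 + 1 + 1 = 2782

2782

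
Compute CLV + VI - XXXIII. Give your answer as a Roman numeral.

CLV = 155, VI = 6, XXXIII = 33
155 + 6 = 161
161 - 33 = 128

CXXVIII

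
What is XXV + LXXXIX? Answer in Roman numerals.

XXV = 25
LXXXIX = 89
25 + 89 = 114

CXIV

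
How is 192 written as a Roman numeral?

Convert 192 to Roman numerals:
  192 contains 1×100 (C)
  92 contains 1×90 (XC)
  2 contains 2×1 (II)

CXCII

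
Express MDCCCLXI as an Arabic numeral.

MDCCCLXI: M=1000, D=500, C=100, C=100, C=100, L=50, X=10, I=1
1000 + 500 + 100 + 100 + 100 + 50 + 10 + 1 = 1861

1861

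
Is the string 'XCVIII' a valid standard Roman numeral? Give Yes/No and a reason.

'XCVIII': Check the rules: uses only the symbols I, V, X, L, C, D, M; no symbol is repeated more than three times in a row; V, L and D each appear at most once; the only place a smaller symbol precedes a larger one is the allowed subtractive pair XC, the symbol right after such a pair (if any) is smaller than the pair's first symbol, and otherwise the values never increase from left to right. Value: XC (90) + V (5) + I (1) + I (1) + I (1) = 98. So it is a valid standard Roman numeral.

Yes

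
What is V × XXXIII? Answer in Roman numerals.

V = 5
XXXIII = 33
5 × 33 = 165

CLXV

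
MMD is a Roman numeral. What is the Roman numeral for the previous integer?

MMD = 2500, so the previous integer is 2500 - 1 = 2499

MMCDXCIX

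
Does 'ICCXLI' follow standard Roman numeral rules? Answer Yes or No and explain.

'ICCXLI': Invalid subtractive combination: IC

No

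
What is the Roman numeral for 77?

Convert 77 to Roman numerals:
  77 contains 1×50 (L)
  27 contains 2×10 (XX)
  7 contains 1×5 (V)
  2 contains 2×1 (II)

LXXVII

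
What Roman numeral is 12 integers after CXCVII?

CXCVII = 197
197 + 12 = 209

CCIX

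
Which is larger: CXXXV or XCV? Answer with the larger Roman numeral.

CXXXV = 135
XCV = 95
135 is larger

CXXXV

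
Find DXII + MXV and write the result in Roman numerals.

DXII = 512
MXV = 1015
512 + 1015 = 1527

MDXXVII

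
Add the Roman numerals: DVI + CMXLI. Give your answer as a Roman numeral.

DVI = 506
CMXLI = 941
506 + 941 = 1447

MCDXLVII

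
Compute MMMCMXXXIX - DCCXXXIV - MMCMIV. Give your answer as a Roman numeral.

MMMCMXXXIX = 3939, DCCXXXIV = 734, MMCMIV = 2904
3939 - 734 = 3205
3205 - 2904 = 301

CCCI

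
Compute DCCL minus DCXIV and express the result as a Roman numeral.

DCCL = 750
DCXIV = 614
750 - 614 = 136

CXXXVI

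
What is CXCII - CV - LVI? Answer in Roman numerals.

CXCII = 192, CV = 105, LVI = 56
192 - 105 = 87
87 - 56 = 31

XXXI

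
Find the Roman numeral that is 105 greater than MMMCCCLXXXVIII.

MMMCCCLXXXVIII = 3388
3388 + 105 = 3493

MMMCDXCIII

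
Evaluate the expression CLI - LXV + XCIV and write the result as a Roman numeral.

CLI = 151, LXV = 65, XCIV = 94
151 - 65 = 86
86 + 94 = 180

CLXXX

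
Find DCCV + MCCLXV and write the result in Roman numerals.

DCCV = 705
MCCLXV = 1265
705 + 1265 = 1970

MCMLXX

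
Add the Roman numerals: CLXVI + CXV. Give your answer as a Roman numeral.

CLXVI = 166
CXV = 115
166 + 115 = 281

CCLXXXI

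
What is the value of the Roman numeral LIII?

LIII: L=50, I=1, I=1, I=1
50 + 1 + 1 + 1 = 53

53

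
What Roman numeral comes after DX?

DX = 510, so the next integer is 510 + 1 = 511

DXI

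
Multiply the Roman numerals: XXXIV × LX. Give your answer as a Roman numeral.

XXXIV = 34
LX = 60
34 × 60 = 2040

MMXL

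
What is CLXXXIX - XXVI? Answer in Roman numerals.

CLXXXIX = 189
XXVI = 26
189 - 26 = 163

CLXIII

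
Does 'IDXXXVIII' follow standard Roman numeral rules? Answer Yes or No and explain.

'IDXXXVIII': Invalid subtractive combination: ID

No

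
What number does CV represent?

CV: C=100, V=5
100 + 5 = 105

105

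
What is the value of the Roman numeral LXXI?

LXXI: L=50, X=10, X=10, I=1
50 + 10 + 10 + 1 = 71

71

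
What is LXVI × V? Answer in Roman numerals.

LXVI = 66
V = 5
66 × 5 = 330

CCCXXX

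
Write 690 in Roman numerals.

Convert 690 to Roman numerals:
  690 contains 1×500 (D)
  190 contains 1×100 (C)
  90 contains 1×90 (XC)

DCXC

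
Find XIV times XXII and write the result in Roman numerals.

XIV = 14
XXII = 22
14 × 22 = 308

CCCVIII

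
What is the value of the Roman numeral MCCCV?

MCCCV: M=1000, C=100, C=100, C=100, V=5
1000 + 100 + 100 + 100 + 5 = 1305

1305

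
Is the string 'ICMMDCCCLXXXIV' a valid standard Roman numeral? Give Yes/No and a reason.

'ICMMDCCCLXXXIV': Invalid subtractive combination: IC

No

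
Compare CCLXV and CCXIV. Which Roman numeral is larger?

CCLXV = 265
CCXIV = 214
265 is larger

CCLXV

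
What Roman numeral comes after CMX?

CMX = 910, so the next integer is 910 + 1 = 911

CMXI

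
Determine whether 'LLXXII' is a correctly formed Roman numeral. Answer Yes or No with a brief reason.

'LLXXII': L should not appear more than once

No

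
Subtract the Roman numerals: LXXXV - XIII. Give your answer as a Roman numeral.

LXXXV = 85
XIII = 13
85 - 13 = 72

LXXII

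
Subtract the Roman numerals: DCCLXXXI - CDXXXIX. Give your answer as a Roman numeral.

DCCLXXXI = 781
CDXXXIX = 439
781 - 439 = 342

CCCXLII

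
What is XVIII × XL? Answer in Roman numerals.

XVIII = 18
XL = 40
18 × 40 = 720

DCCXX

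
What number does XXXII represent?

XXXII: X=10, X=10, X=10, I=1, I=1
10 + 10 + 10 + 1 + 1 = 32

32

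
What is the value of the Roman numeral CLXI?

CLXI: C=100, L=50, X=10, I=1
100 + 50 + 10 + 1 = 161

161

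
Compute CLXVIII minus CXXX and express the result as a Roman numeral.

CLXVIII = 168
CXXX = 130
168 - 130 = 38

XXXVIII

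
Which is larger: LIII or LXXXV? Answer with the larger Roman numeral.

LIII = 53
LXXXV = 85
85 is larger

LXXXV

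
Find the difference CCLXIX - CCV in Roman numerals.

CCLXIX = 269
CCV = 205
269 - 205 = 64

LXIV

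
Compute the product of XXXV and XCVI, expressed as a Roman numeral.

XXXV = 35
XCVI = 96
35 × 96 = 3360

MMMCCCLX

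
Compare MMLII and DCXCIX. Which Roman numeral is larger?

MMLII = 2052
DCXCIX = 699
2052 is larger

MMLII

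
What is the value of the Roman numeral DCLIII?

DCLIII: D=500, C=100, L=50, I=1, I=1, I=1
500 + 100 + 50 + 1 + 1 + 1 = 653

653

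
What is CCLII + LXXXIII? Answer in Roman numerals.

CCLII = 252
LXXXIII = 83
252 + 83 = 335

CCCXXXV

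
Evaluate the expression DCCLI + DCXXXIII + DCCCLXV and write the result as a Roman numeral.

DCCLI = 751, DCXXXIII = 633, DCCCLXV = 865
751 + 633 = 1384
1384 + 865 = 2249

MMCCXLIX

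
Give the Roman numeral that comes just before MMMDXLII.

MMMDXLII = 3542; previous is 3541

MMMDXLI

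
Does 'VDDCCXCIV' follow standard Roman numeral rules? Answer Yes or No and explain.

'VDDCCXCIV': V should not appear more than once

No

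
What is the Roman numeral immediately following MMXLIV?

MMXLIV = 2044, so the next integer is 2044 + 1 = 2045

MMXLV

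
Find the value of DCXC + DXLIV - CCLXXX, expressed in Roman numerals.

DCXC = 690, DXLIV = 544, CCLXXX = 280
690 + 544 = 1234
1234 - 280 = 954

CMLIV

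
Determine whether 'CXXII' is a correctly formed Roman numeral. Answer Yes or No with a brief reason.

'CXXII': Check the rules: uses only the symbols I, V, X, L, C, D, M; no symbol is repeated more than three times in a row; V, L and D each appear at most once; no smaller symbol precedes a larger one (values never increase from left to right). Value: C (100) + X (10) + X (10) + I (1) + I (1) = 122. So it is a valid standard Roman numeral.

Yes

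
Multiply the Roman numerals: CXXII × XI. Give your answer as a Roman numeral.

CXXII = 122
XI = 11
122 × 11 = 1342

MCCCXLII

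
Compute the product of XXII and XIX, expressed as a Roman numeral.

XXII = 22
XIX = 19
22 × 19 = 418

CDXVIII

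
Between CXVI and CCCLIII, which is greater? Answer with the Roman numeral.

CXVI = 116
CCCLIII = 353
353 is larger

CCCLIII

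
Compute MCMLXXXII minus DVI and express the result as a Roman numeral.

MCMLXXXII = 1982
DVI = 506
1982 - 506 = 1476

MCDLXXVI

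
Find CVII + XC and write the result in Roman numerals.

CVII = 107
XC = 90
107 + 90 = 197

CXCVII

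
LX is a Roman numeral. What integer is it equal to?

LX: L=50, X=10
50 + 10 = 60

60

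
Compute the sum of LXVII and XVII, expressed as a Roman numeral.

LXVII = 67
XVII = 17
67 + 17 = 84

LXXXIV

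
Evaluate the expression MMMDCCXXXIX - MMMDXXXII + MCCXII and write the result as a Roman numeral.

MMMDCCXXXIX = 3739, MMMDXXXII = 3532, MCCXII = 1212
3739 - 3532 = 207
207 + 1212 = 1419

MCDXIX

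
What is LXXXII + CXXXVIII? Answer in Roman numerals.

LXXXII = 82
CXXXVIII = 138
82 + 138 = 220

CCXX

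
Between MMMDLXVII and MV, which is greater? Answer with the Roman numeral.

MMMDLXVII = 3567
MV = 1005
3567 is larger

MMMDLXVII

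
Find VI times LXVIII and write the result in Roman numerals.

VI = 6
LXVIII = 68
6 × 68 = 408

CDVIII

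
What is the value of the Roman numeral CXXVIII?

CXXVIII: C=100, X=10, X=10, V=5, I=1, I=1, I=1
100 + 10 + 10 + 5 + 1 + 1 + 1 = 128

128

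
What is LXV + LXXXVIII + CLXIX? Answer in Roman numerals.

LXV = 65, LXXXVIII = 88, CLXIX = 169
65 + 88 = 153
153 + 169 = 322

CCCXXII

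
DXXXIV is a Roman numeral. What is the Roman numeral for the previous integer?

DXXXIV = 534, so the previous integer is 534 - 1 = 533

DXXXIII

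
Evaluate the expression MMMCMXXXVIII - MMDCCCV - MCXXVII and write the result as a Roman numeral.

MMMCMXXXVIII = 3938, MMDCCCV = 2805, MCXXVII = 1127
3938 - 2805 = 1133
1133 - 1127 = 6

VI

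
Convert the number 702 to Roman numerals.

Convert 702 to Roman numerals:
  702 contains 1×500 (D)
  202 contains 2×100 (CC)
  2 contains 2×1 (II)

DCCII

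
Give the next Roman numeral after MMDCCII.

MMDCCII = 2702; next is 2703

MMDCCIII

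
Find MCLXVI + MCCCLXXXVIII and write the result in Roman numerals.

MCLXVI = 1166
MCCCLXXXVIII = 1388
1166 + 1388 = 2554

MMDLIV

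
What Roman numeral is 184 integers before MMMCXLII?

MMMCXLII = 3142
3142 - 184 = 2958

MMCMLVIII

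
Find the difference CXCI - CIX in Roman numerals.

CXCI = 191
CIX = 109
191 - 109 = 82

LXXXII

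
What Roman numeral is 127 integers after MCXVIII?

MCXVIII = 1118
1118 + 127 = 1245

MCCXLV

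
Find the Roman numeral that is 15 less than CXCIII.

CXCIII = 193
193 - 15 = 178

CLXXVIII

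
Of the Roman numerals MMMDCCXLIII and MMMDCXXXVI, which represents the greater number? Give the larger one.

MMMDCCXLIII = 3743
MMMDCXXXVI = 3636
3743 is larger

MMMDCCXLIII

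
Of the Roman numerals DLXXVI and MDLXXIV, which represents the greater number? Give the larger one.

DLXXVI = 576
MDLXXIV = 1574
1574 is larger

MDLXXIV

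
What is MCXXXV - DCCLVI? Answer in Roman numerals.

MCXXXV = 1135
DCCLVI = 756
1135 - 756 = 379

CCCLXXIX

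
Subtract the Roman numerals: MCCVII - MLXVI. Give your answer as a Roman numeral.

MCCVII = 1207
MLXVI = 1066
1207 - 1066 = 141

CXLI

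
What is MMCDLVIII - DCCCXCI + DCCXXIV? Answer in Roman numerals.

MMCDLVIII = 2458, DCCCXCI = 891, DCCXXIV = 724
2458 - 891 = 1567
1567 + 724 = 2291

MMCCXCI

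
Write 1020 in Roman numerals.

Convert 1020 to Roman numerals:
  1020 contains 1×1000 (M)
  20 contains 2×10 (XX)

MXX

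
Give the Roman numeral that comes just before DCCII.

DCCII = 702, so the previous integer is 702 - 1 = 701

DCCI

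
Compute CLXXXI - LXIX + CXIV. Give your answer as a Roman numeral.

CLXXXI = 181, LXIX = 69, CXIV = 114
181 - 69 = 112
112 + 114 = 226

CCXXVI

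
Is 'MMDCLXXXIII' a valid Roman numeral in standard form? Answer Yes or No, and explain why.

'MMDCLXXXIII': Check the rules: uses only the symbols I, V, X, L, C, D, M; no symbol is repeated more than three times in a row; V, L and D each appear at most once; no smaller symbol precedes a larger one (values never increase from left to right). Value: M (1000) + M (1000) + D (500) + C (100) + L (50) + X (10) + X (10) + X (10) + I (1) + I (1) + I (1) = 2683. So it is a valid standard Roman numeral.

Yes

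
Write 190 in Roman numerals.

Convert 190 to Roman numerals:
  190 contains 1×100 (C)
  90 contains 1×90 (XC)

CXC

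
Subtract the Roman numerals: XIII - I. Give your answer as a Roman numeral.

XIII = 13
I = 1
13 - 1 = 12

XII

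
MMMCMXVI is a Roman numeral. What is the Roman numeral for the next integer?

MMMCMXVI = 3916, so the next integer is 3916 + 1 = 3917

MMMCMXVII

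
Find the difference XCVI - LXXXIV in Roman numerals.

XCVI = 96
LXXXIV = 84
96 - 84 = 12

XII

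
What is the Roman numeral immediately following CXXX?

CXXX = 130; next is 131

CXXXI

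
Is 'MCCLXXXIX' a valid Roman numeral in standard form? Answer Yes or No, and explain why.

'MCCLXXXIX': Check the rules: uses only the symbols I, V, X, L, C, D, M; no symbol is repeated more than three times in a row; V, L and D each appear at most once; the only place a smaller symbol precedes a larger one is the allowed subtractive pair IX, the symbol right after such a pair (if any) is smaller than the pair's first symbol, and otherwise the values never increase from left to right. Value: M (1000) + C (100) + C (100) + L (50) + X (10) + X (10) + X (10) + IX (9) = 1289. So it is a valid standard Roman numeral.

Yes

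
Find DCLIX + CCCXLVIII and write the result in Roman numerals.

DCLIX = 659
CCCXLVIII = 348
659 + 348 = 1007

MVII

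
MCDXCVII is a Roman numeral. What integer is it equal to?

MCDXCVII: M=1000, CD=400, XC=90, V=5, I=1, I=1
1000 + 400 + 90 + 5 + 1 + 1 = 1497

1497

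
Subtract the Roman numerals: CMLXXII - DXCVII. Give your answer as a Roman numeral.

CMLXXII = 972
DXCVII = 597
972 - 597 = 375

CCCLXXV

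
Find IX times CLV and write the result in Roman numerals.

IX = 9
CLV = 155
9 × 155 = 1395

MCCCXCV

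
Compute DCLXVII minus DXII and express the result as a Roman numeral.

DCLXVII = 667
DXII = 512
667 - 512 = 155

CLV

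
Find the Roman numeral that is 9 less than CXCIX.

CXCIX = 199
199 - 9 = 190

CXC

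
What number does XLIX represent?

XLIX: XL=40, IX=9
40 + 9 = 49

49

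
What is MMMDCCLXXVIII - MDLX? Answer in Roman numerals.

MMMDCCLXXVIII = 3778
MDLX = 1560
3778 - 1560 = 2218

MMCCXVIII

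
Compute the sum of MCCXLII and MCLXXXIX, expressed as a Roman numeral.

MCCXLII = 1242
MCLXXXIX = 1189
1242 + 1189 = 2431

MMCDXXXI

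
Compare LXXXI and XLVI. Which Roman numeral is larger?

LXXXI = 81
XLVI = 46
81 is larger

LXXXI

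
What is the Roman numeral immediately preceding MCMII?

MCMII = 1902; previous is 1901

MCMI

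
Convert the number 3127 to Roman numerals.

Convert 3127 to Roman numerals:
  3127 contains 3×1000 (MMM)
  127 contains 1×100 (C)
  27 contains 2×10 (XX)
  7 contains 1×5 (V)
  2 contains 2×1 (II)

MMMCXXVII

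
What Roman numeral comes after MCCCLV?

MCCCLV = 1355; next is 1356

MCCCLVI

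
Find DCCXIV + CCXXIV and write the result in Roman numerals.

DCCXIV = 714
CCXXIV = 224
714 + 224 = 938

CMXXXVIII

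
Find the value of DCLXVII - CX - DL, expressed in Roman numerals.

DCLXVII = 667, CX = 110, DL = 550
667 - 110 = 557
557 - 550 = 7

VII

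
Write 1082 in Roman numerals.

Convert 1082 to Roman numerals:
  1082 contains 1×1000 (M)
  82 contains 1×50 (L)
  32 contains 3×10 (XXX)
  2 contains 2×1 (II)

MLXXXII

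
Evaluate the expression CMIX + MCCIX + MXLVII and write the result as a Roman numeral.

CMIX = 909, MCCIX = 1209, MXLVII = 1047
909 + 1209 = 2118
2118 + 1047 = 3165

MMMCLXV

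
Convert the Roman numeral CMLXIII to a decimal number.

CMLXIII: CM=900, L=50, X=10, I=1, I=1, I=1
900 + 50 + 10 + 1 + 1 + 1 = 963

963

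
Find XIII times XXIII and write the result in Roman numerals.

XIII = 13
XXIII = 23
13 × 23 = 299

CCXCIX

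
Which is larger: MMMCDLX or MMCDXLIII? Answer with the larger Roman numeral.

MMMCDLX = 3460
MMCDXLIII = 2443
3460 is larger

MMMCDLX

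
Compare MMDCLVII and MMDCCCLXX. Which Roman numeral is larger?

MMDCLVII = 2657
MMDCCCLXX = 2870
2870 is larger

MMDCCCLXX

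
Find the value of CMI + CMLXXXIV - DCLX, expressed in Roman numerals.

CMI = 901, CMLXXXIV = 984, DCLX = 660
901 + 984 = 1885
1885 - 660 = 1225

MCCXXV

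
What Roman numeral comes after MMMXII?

MMMXII = 3012, so the next integer is 3012 + 1 = 3013

MMMXIII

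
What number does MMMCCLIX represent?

MMMCCLIX: M=1000, M=1000, M=1000, C=100, C=100, L=50, IX=9
1000 + 1000 + 1000 + 100 + 100 + 50 + 9 = 3259

3259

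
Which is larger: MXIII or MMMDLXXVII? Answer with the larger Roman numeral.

MXIII = 1013
MMMDLXXVII = 3577
3577 is larger

MMMDLXXVII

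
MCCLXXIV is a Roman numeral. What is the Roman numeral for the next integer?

MCCLXXIV = 1274, so the next integer is 1274 + 1 = 1275

MCCLXXV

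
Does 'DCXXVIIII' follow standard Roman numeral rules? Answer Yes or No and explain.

'DCXXVIIII': More than 3 consecutive I's

No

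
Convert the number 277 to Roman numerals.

Convert 277 to Roman numerals:
  277 contains 2×100 (CC)
  77 contains 1×50 (L)
  27 contains 2×10 (XX)
  7 contains 1×5 (V)
  2 contains 2×1 (II)

CCLXXVII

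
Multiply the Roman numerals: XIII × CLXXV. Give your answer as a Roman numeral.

XIII = 13
CLXXV = 175
13 × 175 = 2275

MMCCLXXV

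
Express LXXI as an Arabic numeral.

LXXI: L=50, X=10, X=10, I=1
50 + 10 + 10 + 1 = 71

71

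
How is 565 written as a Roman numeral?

Convert 565 to Roman numerals:
  565 contains 1×500 (D)
  65 contains 1×50 (L)
  15 contains 1×10 (X)
  5 contains 1×5 (V)

DLXV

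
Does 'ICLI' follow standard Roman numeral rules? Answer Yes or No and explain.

'ICLI': Invalid subtractive combination: IC

No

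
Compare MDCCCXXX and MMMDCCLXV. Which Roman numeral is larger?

MDCCCXXX = 1830
MMMDCCLXV = 3765
3765 is larger

MMMDCCLXV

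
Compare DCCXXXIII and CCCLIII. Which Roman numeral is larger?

DCCXXXIII = 733
CCCLIII = 353
733 is larger

DCCXXXIII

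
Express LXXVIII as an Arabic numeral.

LXXVIII: L=50, X=10, X=10, V=5, I=1, I=1, I=1
50 + 10 + 10 + 5 + 1 + 1 + 1 = 78

78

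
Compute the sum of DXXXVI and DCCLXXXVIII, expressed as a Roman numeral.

DXXXVI = 536
DCCLXXXVIII = 788
536 + 788 = 1324

MCCCXXIV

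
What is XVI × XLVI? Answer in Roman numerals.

XVI = 16
XLVI = 46
16 × 46 = 736

DCCXXXVI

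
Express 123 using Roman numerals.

Convert 123 to Roman numerals:
  123 contains 1×100 (C)
  23 contains 2×10 (XX)
  3 contains 3×1 (III)

CXXIII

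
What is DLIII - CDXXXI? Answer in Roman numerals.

DLIII = 553
CDXXXI = 431
553 - 431 = 122

CXXII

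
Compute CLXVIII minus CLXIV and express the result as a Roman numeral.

CLXVIII = 168
CLXIV = 164
168 - 164 = 4

IV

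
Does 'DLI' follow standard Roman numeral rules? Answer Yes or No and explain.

'DLI': Check the rules: uses only the symbols I, V, X, L, C, D, M; no symbol is repeated more than three times in a row; V, L and D each appear at most once; no smaller symbol precedes a larger one (values never increase from left to right). Value: D (500) + L (50) + I (1) = 551. So it is a valid standard Roman numeral.

Yes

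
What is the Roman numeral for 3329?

Convert 3329 to Roman numerals:
  3329 contains 3×1000 (MMM)
  329 contains 3×100 (CCC)
  29 contains 2×10 (XX)
  9 contains 1×9 (IX)

MMMCCCXXIX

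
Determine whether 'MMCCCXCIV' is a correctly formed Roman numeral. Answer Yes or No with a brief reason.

'MMCCCXCIV': Check the rules: uses only the symbols I, V, X, L, C, D, M; no symbol is repeated more than three times in a row; V, L and D each appear at most once; the only places a smaller symbol precedes a larger one are the allowed subtractive pairs XC, IV, the symbol right after such a pair (if any) is smaller than the pair's first symbol, and otherwise the values never increase from left to right. Value: M (1000) + M (1000) + C (100) + C (100) + C (100) + XC (90) + IV (4) = 2394. So it is a valid standard Roman numeral.

Yes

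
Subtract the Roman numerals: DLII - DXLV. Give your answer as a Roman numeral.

DLII = 552
DXLV = 545
552 - 545 = 7

VII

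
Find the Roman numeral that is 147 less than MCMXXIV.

MCMXXIV = 1924
1924 - 147 = 1777

MDCCLXXVII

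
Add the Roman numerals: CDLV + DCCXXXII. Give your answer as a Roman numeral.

CDLV = 455
DCCXXXII = 732
455 + 732 = 1187

MCLXXXVII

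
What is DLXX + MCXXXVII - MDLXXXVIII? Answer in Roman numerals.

DLXX = 570, MCXXXVII = 1137, MDLXXXVIII = 1588
570 + 1137 = 1707
1707 - 1588 = 119

CXIX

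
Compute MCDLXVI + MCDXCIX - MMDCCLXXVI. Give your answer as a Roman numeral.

MCDLXVI = 1466, MCDXCIX = 1499, MMDCCLXXVI = 2776
1466 + 1499 = 2965
2965 - 2776 = 189

CLXXXIX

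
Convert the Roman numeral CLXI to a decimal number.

CLXI: C=100, L=50, X=10, I=1
100 + 50 + 10 + 1 = 161

161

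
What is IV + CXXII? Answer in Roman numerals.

IV = 4
CXXII = 122
4 + 122 = 126

CXXVI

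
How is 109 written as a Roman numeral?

Convert 109 to Roman numerals:
  109 contains 1×100 (C)
  9 contains 1×9 (IX)

CIX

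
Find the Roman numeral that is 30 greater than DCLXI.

DCLXI = 661
661 + 30 = 691

DCXCI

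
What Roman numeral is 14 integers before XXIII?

XXIII = 23
23 - 14 = 9

IX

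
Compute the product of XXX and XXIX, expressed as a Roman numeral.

XXX = 30
XXIX = 29
30 × 29 = 870

DCCCLXX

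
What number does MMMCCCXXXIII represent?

MMMCCCXXXIII: M=1000, M=1000, M=1000, C=100, C=100, C=100, X=10, X=10, X=10, I=1, I=1, I=1
1000 + 1000 + 1000 + 100 + 100 + 100 + 10 + 10 + 10 + 1 + 1 + 1 = 3333

3333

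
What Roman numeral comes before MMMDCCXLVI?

MMMDCCXLVI = 3746, so the previous integer is 3746 - 1 = 3745

MMMDCCXLV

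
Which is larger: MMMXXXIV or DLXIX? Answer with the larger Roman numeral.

MMMXXXIV = 3034
DLXIX = 569
3034 is larger

MMMXXXIV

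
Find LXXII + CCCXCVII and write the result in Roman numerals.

LXXII = 72
CCCXCVII = 397
72 + 397 = 469

CDLXIX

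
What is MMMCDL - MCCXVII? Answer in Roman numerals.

MMMCDL = 3450
MCCXVII = 1217
3450 - 1217 = 2233

MMCCXXXIII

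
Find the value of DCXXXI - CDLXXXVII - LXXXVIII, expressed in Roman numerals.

DCXXXI = 631, CDLXXXVII = 487, LXXXVIII = 88
631 - 487 = 144
144 - 88 = 56

LVI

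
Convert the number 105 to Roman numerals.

Convert 105 to Roman numerals:
  105 contains 1×100 (C)
  5 contains 1×5 (V)

CV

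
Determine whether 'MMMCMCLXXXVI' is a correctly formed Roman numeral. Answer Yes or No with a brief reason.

'MMMCMCLXXXVI': C cannot come right after the subtractive pair CM: once C is subtracted in CM, the next symbol must be smaller than C

No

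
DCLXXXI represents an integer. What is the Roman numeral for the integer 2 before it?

DCLXXXI = 681
681 - 2 = 679

DCLXXIX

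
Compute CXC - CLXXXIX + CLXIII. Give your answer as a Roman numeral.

CXC = 190, CLXXXIX = 189, CLXIII = 163
190 - 189 = 1
1 + 163 = 164

CLXIV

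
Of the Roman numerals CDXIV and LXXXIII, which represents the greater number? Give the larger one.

CDXIV = 414
LXXXIII = 83
414 is larger

CDXIV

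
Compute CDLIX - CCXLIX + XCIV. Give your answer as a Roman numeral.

CDLIX = 459, CCXLIX = 249, XCIV = 94
459 - 249 = 210
210 + 94 = 304

CCCIV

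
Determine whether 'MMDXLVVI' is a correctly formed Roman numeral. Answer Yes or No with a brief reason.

'MMDXLVVI': V should not appear more than once

No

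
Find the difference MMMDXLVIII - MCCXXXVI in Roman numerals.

MMMDXLVIII = 3548
MCCXXXVI = 1236
3548 - 1236 = 2312

MMCCCXII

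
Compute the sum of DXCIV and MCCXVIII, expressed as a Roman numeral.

DXCIV = 594
MCCXVIII = 1218
594 + 1218 = 1812

MDCCCXII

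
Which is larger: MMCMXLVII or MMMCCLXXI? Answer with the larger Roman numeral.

MMCMXLVII = 2947
MMMCCLXXI = 3271
3271 is larger

MMMCCLXXI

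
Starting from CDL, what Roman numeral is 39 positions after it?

CDL = 450
450 + 39 = 489

CDLXXXIX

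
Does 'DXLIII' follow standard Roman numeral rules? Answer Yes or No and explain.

'DXLIII': Check the rules: uses only the symbols I, V, X, L, C, D, M; no symbol is repeated more than three times in a row; V, L and D each appear at most once; the only place a smaller symbol precedes a larger one is the allowed subtractive pair XL, the symbol right after such a pair (if any) is smaller than the pair's first symbol, and otherwise the values never increase from left to right. Value: D (500) + XL (40) + I (1) + I (1) + I (1) = 543. So it is a valid standard Roman numeral.

Yes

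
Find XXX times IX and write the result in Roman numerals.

XXX = 30
IX = 9
30 × 9 = 270

CCLXX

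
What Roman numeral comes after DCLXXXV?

DCLXXXV = 685, so the next integer is 685 + 1 = 686

DCLXXXVI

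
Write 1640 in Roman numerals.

Convert 1640 to Roman numerals:
  1640 contains 1×1000 (M)
  640 contains 1×500 (D)
  140 contains 1×100 (C)
  40 contains 1×40 (XL)

MDCXL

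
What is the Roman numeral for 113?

Convert 113 to Roman numerals:
  113 contains 1×100 (C)
  13 contains 1×10 (X)
  3 contains 3×1 (III)

CXIII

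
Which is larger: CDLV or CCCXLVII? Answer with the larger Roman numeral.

CDLV = 455
CCCXLVII = 347
455 is larger

CDLV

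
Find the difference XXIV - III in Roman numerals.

XXIV = 24
III = 3
24 - 3 = 21

XXI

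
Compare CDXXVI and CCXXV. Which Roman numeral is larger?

CDXXVI = 426
CCXXV = 225
426 is larger

CDXXVI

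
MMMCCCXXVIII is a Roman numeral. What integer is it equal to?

MMMCCCXXVIII: M=1000, M=1000, M=1000, C=100, C=100, C=100, X=10, X=10, V=5, I=1, I=1, I=1
1000 + 1000 + 1000 + 100 + 100 + 100 + 10 + 10 + 5 + 1 + 1 + 1 = 3328

3328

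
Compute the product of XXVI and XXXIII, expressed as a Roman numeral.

XXVI = 26
XXXIII = 33
26 × 33 = 858

DCCCLVIII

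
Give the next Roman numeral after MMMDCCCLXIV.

MMMDCCCLXIV = 3864; next is 3865

MMMDCCCLXV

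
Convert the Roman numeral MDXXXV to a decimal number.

MDXXXV: M=1000, D=500, X=10, X=10, X=10, V=5
1000 + 500 + 10 + 10 + 10 + 5 = 1535

1535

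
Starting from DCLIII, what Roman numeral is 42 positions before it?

DCLIII = 653
653 - 42 = 611

DCXI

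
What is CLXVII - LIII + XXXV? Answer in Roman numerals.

CLXVII = 167, LIII = 53, XXXV = 35
167 - 53 = 114
114 + 35 = 149

CXLIX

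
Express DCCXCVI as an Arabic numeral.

DCCXCVI: D=500, C=100, C=100, XC=90, V=5, I=1
500 + 100 + 100 + 90 + 5 + 1 = 796

796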